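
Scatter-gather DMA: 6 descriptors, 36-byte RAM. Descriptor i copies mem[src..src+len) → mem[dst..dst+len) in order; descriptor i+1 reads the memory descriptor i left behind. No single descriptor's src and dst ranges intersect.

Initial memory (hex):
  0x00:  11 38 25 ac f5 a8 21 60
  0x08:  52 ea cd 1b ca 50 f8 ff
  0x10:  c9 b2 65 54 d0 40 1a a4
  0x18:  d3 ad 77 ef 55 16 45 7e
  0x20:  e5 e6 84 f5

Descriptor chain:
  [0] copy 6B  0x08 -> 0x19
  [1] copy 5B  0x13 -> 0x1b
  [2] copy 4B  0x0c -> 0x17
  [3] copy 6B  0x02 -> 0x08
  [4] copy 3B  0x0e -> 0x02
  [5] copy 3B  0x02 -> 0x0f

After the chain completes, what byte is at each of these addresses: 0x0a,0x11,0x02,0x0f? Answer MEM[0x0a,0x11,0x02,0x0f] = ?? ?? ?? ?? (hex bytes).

MEM[0x0a,0x11,0x02,0x0f] = f5 c9 f8 f8

#0 dst[0x19+6] := {0x52,0xea,0xcd,0x1b,0xca,0x50}
#1 dst[0x1b+5] := {0x54,0xd0,0x40,0x1a,0xa4}
#2 dst[0x17+4] := {0xca,0x50,0xf8,0xff}
#3 dst[0x08+6] := {0x25,0xac,0xf5,0xa8,0x21,0x60}
#4 dst[0x02+3] := {0xf8,0xff,0xc9}
#5 dst[0x0f+3] := {0xf8,0xff,0xc9}
query mem[0x0a]=0xf5, mem[0x11]=0xc9, mem[0x02]=0xf8, mem[0x0f]=0xf8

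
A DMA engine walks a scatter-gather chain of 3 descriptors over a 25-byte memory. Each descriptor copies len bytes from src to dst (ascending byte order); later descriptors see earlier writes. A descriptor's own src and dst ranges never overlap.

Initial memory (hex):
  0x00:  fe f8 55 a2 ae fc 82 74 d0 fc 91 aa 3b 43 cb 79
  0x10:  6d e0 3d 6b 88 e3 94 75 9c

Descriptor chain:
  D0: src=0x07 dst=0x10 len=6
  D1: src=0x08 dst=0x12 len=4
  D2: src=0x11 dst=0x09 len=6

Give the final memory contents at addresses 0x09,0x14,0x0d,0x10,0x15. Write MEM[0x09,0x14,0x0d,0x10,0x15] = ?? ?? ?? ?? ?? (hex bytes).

  after D0: wrote 6B at 0x10 = 74d0fc91aa3b
  after D1: wrote 4B at 0x12 = d0fc91aa
  after D2: wrote 6B at 0x09 = d0d0fc91aa94
query mem[0x09]=0xd0, mem[0x14]=0x91, mem[0x0d]=0xaa, mem[0x10]=0x74, mem[0x15]=0xaa

MEM[0x09,0x14,0x0d,0x10,0x15] = d0 91 aa 74 aa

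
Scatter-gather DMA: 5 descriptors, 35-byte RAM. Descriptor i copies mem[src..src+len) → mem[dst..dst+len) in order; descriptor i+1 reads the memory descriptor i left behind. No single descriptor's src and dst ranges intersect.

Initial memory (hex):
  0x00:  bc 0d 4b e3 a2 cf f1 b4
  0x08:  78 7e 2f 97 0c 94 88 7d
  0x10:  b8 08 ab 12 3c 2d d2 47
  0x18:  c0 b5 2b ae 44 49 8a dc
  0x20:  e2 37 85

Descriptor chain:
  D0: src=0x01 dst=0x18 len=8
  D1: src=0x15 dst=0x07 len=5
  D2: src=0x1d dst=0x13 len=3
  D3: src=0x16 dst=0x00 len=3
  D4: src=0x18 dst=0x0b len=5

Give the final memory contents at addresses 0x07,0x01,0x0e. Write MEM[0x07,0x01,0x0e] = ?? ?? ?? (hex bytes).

D0: mem[0x18..0x1f] <- [0d 4b e3 a2 cf f1 b4 78]
D1: mem[0x07..0x0b] <- [2d d2 47 0d 4b]
D2: mem[0x13..0x15] <- [f1 b4 78]
D3: mem[0x00..0x02] <- [d2 47 0d]
D4: mem[0x0b..0x0f] <- [0d 4b e3 a2 cf]
query mem[0x07]=0x2d, mem[0x01]=0x47, mem[0x0e]=0xa2

MEM[0x07,0x01,0x0e] = 2d 47 a2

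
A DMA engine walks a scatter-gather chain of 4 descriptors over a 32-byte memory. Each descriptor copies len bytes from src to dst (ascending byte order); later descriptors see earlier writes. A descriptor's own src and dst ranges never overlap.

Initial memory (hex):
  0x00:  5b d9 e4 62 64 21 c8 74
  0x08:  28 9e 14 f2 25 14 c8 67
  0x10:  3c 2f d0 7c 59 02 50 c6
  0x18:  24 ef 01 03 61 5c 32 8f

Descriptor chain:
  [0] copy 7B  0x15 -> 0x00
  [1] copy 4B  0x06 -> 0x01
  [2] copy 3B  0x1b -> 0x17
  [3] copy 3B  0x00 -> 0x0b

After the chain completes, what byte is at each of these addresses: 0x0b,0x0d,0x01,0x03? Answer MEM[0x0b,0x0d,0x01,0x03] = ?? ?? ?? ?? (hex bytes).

MEM[0x0b,0x0d,0x01,0x03] = 02 74 03 28

D0: mem[0x00..0x06] <- [02 50 c6 24 ef 01 03]
D1: mem[0x01..0x04] <- [03 74 28 9e]
D2: mem[0x17..0x19] <- [03 61 5c]
D3: mem[0x0b..0x0d] <- [02 03 74]
query mem[0x0b]=0x02, mem[0x0d]=0x74, mem[0x01]=0x03, mem[0x03]=0x28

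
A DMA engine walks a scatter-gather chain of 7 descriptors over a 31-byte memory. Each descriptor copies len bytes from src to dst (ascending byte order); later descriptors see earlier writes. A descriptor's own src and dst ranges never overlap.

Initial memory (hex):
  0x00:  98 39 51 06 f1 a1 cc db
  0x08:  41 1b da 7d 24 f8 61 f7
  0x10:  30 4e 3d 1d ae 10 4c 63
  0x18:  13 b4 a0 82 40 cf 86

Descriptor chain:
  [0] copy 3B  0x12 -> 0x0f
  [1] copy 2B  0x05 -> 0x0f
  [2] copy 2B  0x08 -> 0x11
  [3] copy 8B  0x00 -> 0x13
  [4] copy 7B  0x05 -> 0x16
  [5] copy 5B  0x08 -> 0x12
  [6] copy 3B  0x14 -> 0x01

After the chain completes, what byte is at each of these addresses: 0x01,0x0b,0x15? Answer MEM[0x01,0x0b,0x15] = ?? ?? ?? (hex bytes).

  after D0: wrote 3B at 0x0f = 3d1dae
  after D1: wrote 2B at 0x0f = a1cc
  after D2: wrote 2B at 0x11 = 411b
  after D3: wrote 8B at 0x13 = 98395106f1a1ccdb
  after D4: wrote 7B at 0x16 = a1ccdb411bda7d
  after D5: wrote 5B at 0x12 = 411bda7d24
  after D6: wrote 3B at 0x01 = da7d24
query mem[0x01]=0xda, mem[0x0b]=0x7d, mem[0x15]=0x7d

MEM[0x01,0x0b,0x15] = da 7d 7d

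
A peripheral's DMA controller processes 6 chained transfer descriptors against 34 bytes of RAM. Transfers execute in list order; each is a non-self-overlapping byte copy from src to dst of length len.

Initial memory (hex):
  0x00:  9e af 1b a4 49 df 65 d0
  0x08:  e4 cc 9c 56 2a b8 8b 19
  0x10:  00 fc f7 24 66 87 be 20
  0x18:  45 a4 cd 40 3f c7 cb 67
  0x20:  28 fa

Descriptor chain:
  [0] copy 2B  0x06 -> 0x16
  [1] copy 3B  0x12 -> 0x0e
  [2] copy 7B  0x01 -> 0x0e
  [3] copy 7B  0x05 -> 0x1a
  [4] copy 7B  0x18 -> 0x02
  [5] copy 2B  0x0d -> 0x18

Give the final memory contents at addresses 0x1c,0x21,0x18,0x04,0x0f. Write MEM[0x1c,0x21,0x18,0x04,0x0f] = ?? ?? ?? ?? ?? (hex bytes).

MEM[0x1c,0x21,0x18,0x04,0x0f] = d0 fa b8 df 1b

[0] 0x06->0x16 len=2 : 65 d0
[1] 0x12->0x0e len=3 : f7 24 66
[2] 0x01->0x0e len=7 : af 1b a4 49 df 65 d0
[3] 0x05->0x1a len=7 : df 65 d0 e4 cc 9c 56
[4] 0x18->0x02 len=7 : 45 a4 df 65 d0 e4 cc
[5] 0x0d->0x18 len=2 : b8 af
query mem[0x1c]=0xd0, mem[0x21]=0xfa, mem[0x18]=0xb8, mem[0x04]=0xdf, mem[0x0f]=0x1b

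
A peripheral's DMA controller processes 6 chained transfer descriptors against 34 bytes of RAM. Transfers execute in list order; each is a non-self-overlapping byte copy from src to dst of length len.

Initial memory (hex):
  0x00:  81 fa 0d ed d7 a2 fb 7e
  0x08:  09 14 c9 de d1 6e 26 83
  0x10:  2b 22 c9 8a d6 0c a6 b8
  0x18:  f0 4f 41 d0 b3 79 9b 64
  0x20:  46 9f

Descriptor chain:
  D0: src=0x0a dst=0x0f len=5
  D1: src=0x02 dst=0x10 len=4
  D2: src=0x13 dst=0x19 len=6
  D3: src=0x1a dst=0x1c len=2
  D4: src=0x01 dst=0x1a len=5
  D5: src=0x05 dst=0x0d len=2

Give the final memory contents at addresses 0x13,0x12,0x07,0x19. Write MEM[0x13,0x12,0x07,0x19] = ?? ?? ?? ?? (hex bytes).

MEM[0x13,0x12,0x07,0x19] = a2 d7 7e a2

D0: mem[0x0f..0x13] <- [c9 de d1 6e 26]
D1: mem[0x10..0x13] <- [0d ed d7 a2]
D2: mem[0x19..0x1e] <- [a2 d6 0c a6 b8 f0]
D3: mem[0x1c..0x1d] <- [d6 0c]
D4: mem[0x1a..0x1e] <- [fa 0d ed d7 a2]
D5: mem[0x0d..0x0e] <- [a2 fb]
query mem[0x13]=0xa2, mem[0x12]=0xd7, mem[0x07]=0x7e, mem[0x19]=0xa2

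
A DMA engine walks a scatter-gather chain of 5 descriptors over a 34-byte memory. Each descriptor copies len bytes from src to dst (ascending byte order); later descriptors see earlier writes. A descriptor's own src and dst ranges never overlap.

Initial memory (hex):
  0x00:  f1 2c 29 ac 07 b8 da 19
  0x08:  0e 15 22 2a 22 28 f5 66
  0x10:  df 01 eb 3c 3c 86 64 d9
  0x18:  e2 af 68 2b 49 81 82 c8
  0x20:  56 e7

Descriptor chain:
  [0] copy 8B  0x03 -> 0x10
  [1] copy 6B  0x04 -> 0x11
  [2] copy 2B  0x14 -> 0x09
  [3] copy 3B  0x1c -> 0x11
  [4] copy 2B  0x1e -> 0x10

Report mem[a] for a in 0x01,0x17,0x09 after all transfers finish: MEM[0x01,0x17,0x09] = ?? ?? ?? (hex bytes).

D0: mem[0x10..0x17] <- [ac 07 b8 da 19 0e 15 22]
D1: mem[0x11..0x16] <- [07 b8 da 19 0e 15]
D2: mem[0x09..0x0a] <- [19 0e]
D3: mem[0x11..0x13] <- [49 81 82]
D4: mem[0x10..0x11] <- [82 c8]
query mem[0x01]=0x2c, mem[0x17]=0x22, mem[0x09]=0x19

MEM[0x01,0x17,0x09] = 2c 22 19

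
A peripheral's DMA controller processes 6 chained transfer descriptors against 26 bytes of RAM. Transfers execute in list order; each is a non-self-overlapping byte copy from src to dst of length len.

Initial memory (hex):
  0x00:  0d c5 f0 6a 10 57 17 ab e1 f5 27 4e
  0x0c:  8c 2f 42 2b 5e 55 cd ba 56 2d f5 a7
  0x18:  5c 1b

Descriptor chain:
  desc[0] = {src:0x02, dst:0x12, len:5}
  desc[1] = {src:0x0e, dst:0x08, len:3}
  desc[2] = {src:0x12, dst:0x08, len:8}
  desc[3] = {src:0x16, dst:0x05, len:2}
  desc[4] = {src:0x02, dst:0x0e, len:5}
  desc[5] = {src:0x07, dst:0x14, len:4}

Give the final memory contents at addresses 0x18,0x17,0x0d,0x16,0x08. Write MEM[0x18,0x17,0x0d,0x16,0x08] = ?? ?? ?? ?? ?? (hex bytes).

MEM[0x18,0x17,0x0d,0x16,0x08] = 5c 10 a7 6a f0

[0] 0x02->0x12 len=5 : f0 6a 10 57 17
[1] 0x0e->0x08 len=3 : 42 2b 5e
[2] 0x12->0x08 len=8 : f0 6a 10 57 17 a7 5c 1b
[3] 0x16->0x05 len=2 : 17 a7
[4] 0x02->0x0e len=5 : f0 6a 10 17 a7
[5] 0x07->0x14 len=4 : ab f0 6a 10
query mem[0x18]=0x5c, mem[0x17]=0x10, mem[0x0d]=0xa7, mem[0x16]=0x6a, mem[0x08]=0xf0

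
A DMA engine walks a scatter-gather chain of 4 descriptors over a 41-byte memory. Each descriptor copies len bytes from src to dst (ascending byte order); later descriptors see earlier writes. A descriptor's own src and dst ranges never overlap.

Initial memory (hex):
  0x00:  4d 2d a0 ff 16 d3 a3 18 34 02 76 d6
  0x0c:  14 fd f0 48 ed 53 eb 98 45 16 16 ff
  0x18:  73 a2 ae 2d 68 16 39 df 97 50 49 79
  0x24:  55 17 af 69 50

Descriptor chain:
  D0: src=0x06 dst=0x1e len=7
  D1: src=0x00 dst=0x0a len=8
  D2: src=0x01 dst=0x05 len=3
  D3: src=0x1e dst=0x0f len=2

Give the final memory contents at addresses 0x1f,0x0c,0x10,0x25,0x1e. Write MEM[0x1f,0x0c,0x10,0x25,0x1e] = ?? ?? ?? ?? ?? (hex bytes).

[0] 0x06->0x1e len=7 : a3 18 34 02 76 d6 14
[1] 0x00->0x0a len=8 : 4d 2d a0 ff 16 d3 a3 18
[2] 0x01->0x05 len=3 : 2d a0 ff
[3] 0x1e->0x0f len=2 : a3 18
query mem[0x1f]=0x18, mem[0x0c]=0xa0, mem[0x10]=0x18, mem[0x25]=0x17, mem[0x1e]=0xa3

MEM[0x1f,0x0c,0x10,0x25,0x1e] = 18 a0 18 17 a3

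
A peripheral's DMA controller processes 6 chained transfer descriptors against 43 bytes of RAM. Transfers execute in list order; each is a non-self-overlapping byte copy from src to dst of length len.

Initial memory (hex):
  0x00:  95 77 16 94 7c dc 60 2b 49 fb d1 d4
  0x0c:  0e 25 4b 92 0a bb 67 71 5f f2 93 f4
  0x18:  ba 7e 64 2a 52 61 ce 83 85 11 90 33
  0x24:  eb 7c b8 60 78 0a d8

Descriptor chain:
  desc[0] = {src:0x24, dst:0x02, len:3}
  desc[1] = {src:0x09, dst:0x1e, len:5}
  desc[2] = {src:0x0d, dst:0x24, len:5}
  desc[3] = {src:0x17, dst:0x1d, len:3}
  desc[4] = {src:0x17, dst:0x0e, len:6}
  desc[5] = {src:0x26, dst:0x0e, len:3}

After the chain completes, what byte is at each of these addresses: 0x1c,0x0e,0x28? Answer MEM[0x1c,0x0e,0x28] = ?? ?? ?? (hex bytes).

MEM[0x1c,0x0e,0x28] = 52 92 bb

  after D0: wrote 3B at 0x02 = eb7cb8
  after D1: wrote 5B at 0x1e = fbd1d40e25
  after D2: wrote 5B at 0x24 = 254b920abb
  after D3: wrote 3B at 0x1d = f4ba7e
  after D4: wrote 6B at 0x0e = f4ba7e642a52
  after D5: wrote 3B at 0x0e = 920abb
query mem[0x1c]=0x52, mem[0x0e]=0x92, mem[0x28]=0xbb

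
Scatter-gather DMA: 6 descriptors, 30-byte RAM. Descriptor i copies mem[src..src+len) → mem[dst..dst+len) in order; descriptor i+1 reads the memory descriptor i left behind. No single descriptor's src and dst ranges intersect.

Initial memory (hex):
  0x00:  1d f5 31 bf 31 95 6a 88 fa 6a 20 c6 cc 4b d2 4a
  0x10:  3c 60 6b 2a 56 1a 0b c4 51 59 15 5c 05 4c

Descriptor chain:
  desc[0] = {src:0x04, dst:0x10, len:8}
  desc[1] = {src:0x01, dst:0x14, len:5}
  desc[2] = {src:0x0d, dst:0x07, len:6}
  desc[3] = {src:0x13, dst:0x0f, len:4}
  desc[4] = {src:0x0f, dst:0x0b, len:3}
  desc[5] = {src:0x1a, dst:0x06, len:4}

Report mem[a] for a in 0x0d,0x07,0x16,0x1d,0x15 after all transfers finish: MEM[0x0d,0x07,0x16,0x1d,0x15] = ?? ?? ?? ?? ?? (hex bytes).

  after D0: wrote 8B at 0x10 = 31956a88fa6a20c6
  after D1: wrote 5B at 0x14 = f531bf3195
  after D2: wrote 6B at 0x07 = 4bd24a31956a
  after D3: wrote 4B at 0x0f = 88f531bf
  after D4: wrote 3B at 0x0b = 88f531
  after D5: wrote 4B at 0x06 = 155c054c
query mem[0x0d]=0x31, mem[0x07]=0x5c, mem[0x16]=0xbf, mem[0x1d]=0x4c, mem[0x15]=0x31

MEM[0x0d,0x07,0x16,0x1d,0x15] = 31 5c bf 4c 31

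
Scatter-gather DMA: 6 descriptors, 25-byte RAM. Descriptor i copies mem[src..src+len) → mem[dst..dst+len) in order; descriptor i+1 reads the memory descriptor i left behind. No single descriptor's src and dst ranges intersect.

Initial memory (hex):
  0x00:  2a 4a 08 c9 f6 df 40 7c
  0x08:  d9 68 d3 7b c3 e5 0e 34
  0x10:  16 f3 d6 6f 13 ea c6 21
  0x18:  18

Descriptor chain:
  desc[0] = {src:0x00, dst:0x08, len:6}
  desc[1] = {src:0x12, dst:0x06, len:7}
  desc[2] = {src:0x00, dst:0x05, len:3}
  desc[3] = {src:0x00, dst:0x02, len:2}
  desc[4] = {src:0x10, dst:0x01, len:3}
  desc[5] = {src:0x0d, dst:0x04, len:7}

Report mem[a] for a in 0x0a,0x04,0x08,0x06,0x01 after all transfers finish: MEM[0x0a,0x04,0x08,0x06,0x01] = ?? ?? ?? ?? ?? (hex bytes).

MEM[0x0a,0x04,0x08,0x06,0x01] = 6f df f3 34 16

#0 dst[0x08+6] := {0x2a,0x4a,0x08,0xc9,0xf6,0xdf}
#1 dst[0x06+7] := {0xd6,0x6f,0x13,0xea,0xc6,0x21,0x18}
#2 dst[0x05+3] := {0x2a,0x4a,0x08}
#3 dst[0x02+2] := {0x2a,0x4a}
#4 dst[0x01+3] := {0x16,0xf3,0xd6}
#5 dst[0x04+7] := {0xdf,0x0e,0x34,0x16,0xf3,0xd6,0x6f}
query mem[0x0a]=0x6f, mem[0x04]=0xdf, mem[0x08]=0xf3, mem[0x06]=0x34, mem[0x01]=0x16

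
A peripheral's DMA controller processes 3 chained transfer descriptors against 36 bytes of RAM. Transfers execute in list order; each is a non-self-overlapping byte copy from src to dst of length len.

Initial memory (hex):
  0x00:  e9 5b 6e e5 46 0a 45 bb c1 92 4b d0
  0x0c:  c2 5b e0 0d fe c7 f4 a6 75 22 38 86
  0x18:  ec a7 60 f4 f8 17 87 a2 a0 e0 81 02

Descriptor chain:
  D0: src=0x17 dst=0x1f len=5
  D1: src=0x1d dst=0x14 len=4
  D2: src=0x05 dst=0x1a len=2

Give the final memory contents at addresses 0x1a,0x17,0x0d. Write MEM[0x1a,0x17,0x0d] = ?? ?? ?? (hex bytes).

[0] 0x17->0x1f len=5 : 86 ec a7 60 f4
[1] 0x1d->0x14 len=4 : 17 87 86 ec
[2] 0x05->0x1a len=2 : 0a 45
query mem[0x1a]=0x0a, mem[0x17]=0xec, mem[0x0d]=0x5b

MEM[0x1a,0x17,0x0d] = 0a ec 5b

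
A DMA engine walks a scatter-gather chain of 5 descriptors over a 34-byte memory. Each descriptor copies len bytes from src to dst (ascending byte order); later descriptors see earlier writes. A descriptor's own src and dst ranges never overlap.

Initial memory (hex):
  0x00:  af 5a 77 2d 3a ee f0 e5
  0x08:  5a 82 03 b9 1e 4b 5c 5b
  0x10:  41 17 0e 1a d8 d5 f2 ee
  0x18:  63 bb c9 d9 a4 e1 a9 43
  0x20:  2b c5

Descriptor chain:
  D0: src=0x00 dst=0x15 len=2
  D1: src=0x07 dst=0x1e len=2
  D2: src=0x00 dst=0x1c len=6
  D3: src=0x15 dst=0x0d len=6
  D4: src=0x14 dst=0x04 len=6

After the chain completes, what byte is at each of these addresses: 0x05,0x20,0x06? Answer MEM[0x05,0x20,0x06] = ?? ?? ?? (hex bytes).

#0 dst[0x15+2] := {0xaf,0x5a}
#1 dst[0x1e+2] := {0xe5,0x5a}
#2 dst[0x1c+6] := {0xaf,0x5a,0x77,0x2d,0x3a,0xee}
#3 dst[0x0d+6] := {0xaf,0x5a,0xee,0x63,0xbb,0xc9}
#4 dst[0x04+6] := {0xd8,0xaf,0x5a,0xee,0x63,0xbb}
query mem[0x05]=0xaf, mem[0x20]=0x3a, mem[0x06]=0x5a

MEM[0x05,0x20,0x06] = af 3a 5a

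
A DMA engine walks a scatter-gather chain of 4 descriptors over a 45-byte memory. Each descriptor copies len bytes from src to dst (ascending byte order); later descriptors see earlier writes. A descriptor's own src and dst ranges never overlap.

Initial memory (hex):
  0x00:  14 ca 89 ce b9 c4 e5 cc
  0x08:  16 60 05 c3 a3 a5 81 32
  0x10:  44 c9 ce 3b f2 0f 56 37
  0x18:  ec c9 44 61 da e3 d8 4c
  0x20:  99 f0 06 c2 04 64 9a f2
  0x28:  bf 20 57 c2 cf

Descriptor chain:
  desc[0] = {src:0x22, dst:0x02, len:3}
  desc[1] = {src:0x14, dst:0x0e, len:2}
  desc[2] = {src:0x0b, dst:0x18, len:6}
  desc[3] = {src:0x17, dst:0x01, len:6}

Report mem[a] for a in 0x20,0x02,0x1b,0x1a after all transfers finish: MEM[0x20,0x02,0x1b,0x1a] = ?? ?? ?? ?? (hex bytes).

MEM[0x20,0x02,0x1b,0x1a] = 99 c3 f2 a5

D0: mem[0x02..0x04] <- [06 c2 04]
D1: mem[0x0e..0x0f] <- [f2 0f]
D2: mem[0x18..0x1d] <- [c3 a3 a5 f2 0f 44]
D3: mem[0x01..0x06] <- [37 c3 a3 a5 f2 0f]
query mem[0x20]=0x99, mem[0x02]=0xc3, mem[0x1b]=0xf2, mem[0x1a]=0xa5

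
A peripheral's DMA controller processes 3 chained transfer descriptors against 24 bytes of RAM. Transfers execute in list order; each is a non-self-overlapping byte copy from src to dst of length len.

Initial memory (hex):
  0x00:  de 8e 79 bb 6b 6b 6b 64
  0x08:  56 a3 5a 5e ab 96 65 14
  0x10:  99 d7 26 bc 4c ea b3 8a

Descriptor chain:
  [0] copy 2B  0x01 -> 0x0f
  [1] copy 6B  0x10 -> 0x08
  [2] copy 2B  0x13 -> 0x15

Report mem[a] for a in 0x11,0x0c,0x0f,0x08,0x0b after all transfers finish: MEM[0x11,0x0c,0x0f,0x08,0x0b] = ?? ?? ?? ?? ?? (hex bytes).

MEM[0x11,0x0c,0x0f,0x08,0x0b] = d7 4c 8e 79 bc

D0: mem[0x0f..0x10] <- [8e 79]
D1: mem[0x08..0x0d] <- [79 d7 26 bc 4c ea]
D2: mem[0x15..0x16] <- [bc 4c]
query mem[0x11]=0xd7, mem[0x0c]=0x4c, mem[0x0f]=0x8e, mem[0x08]=0x79, mem[0x0b]=0xbc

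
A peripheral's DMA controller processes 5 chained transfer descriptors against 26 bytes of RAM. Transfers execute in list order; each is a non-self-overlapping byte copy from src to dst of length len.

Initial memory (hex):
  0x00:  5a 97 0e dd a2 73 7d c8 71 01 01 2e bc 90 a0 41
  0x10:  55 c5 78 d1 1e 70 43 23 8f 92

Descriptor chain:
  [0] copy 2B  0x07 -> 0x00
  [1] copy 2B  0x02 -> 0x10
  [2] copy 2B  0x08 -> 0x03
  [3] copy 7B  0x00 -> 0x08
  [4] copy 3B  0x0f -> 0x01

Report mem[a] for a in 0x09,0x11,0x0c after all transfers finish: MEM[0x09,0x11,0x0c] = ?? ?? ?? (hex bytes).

[0] 0x07->0x00 len=2 : c8 71
[1] 0x02->0x10 len=2 : 0e dd
[2] 0x08->0x03 len=2 : 71 01
[3] 0x00->0x08 len=7 : c8 71 0e 71 01 73 7d
[4] 0x0f->0x01 len=3 : 41 0e dd
query mem[0x09]=0x71, mem[0x11]=0xdd, mem[0x0c]=0x01

MEM[0x09,0x11,0x0c] = 71 dd 01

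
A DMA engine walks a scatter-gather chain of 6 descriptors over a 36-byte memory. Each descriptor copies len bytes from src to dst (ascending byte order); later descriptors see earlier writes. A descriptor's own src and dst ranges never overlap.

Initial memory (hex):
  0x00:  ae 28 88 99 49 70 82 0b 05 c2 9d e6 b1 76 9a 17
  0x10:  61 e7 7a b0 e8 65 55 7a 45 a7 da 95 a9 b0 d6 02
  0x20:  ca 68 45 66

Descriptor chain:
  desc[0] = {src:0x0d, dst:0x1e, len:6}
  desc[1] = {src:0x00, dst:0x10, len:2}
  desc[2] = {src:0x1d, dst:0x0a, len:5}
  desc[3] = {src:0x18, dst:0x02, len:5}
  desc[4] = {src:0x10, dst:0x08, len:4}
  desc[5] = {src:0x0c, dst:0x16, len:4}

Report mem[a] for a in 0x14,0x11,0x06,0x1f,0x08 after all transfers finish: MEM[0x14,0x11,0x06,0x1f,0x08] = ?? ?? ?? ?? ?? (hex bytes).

MEM[0x14,0x11,0x06,0x1f,0x08] = e8 28 a9 9a ae

  after D0: wrote 6B at 0x1e = 769a1761e77a
  after D1: wrote 2B at 0x10 = ae28
  after D2: wrote 5B at 0x0a = b0769a1761
  after D3: wrote 5B at 0x02 = 45a7da95a9
  after D4: wrote 4B at 0x08 = ae287ab0
  after D5: wrote 4B at 0x16 = 9a176117
query mem[0x14]=0xe8, mem[0x11]=0x28, mem[0x06]=0xa9, mem[0x1f]=0x9a, mem[0x08]=0xae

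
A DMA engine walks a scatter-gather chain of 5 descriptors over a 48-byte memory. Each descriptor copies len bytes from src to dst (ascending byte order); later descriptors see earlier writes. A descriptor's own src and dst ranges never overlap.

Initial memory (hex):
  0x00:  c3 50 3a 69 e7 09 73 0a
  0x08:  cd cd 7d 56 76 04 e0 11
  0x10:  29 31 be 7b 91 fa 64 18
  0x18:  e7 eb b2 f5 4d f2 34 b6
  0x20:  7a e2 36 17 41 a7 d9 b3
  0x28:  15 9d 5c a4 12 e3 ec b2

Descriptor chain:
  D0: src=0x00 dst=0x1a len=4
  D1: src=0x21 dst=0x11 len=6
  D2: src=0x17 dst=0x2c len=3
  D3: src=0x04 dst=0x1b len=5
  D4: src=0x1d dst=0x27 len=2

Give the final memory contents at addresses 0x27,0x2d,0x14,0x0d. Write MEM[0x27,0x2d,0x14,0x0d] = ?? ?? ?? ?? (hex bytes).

D0: mem[0x1a..0x1d] <- [c3 50 3a 69]
D1: mem[0x11..0x16] <- [e2 36 17 41 a7 d9]
D2: mem[0x2c..0x2e] <- [18 e7 eb]
D3: mem[0x1b..0x1f] <- [e7 09 73 0a cd]
D4: mem[0x27..0x28] <- [73 0a]
query mem[0x27]=0x73, mem[0x2d]=0xe7, mem[0x14]=0x41, mem[0x0d]=0x04

MEM[0x27,0x2d,0x14,0x0d] = 73 e7 41 04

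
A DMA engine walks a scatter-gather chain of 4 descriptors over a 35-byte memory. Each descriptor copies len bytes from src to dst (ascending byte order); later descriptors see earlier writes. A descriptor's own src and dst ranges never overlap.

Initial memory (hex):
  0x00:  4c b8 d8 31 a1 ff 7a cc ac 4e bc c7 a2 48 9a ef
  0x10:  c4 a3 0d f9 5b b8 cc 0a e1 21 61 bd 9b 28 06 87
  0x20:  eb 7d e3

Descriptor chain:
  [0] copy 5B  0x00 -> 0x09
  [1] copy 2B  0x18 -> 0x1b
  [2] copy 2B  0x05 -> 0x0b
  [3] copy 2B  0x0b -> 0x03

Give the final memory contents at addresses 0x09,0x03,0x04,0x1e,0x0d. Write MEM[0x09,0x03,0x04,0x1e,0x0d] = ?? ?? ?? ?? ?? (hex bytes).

MEM[0x09,0x03,0x04,0x1e,0x0d] = 4c ff 7a 06 a1

  after D0: wrote 5B at 0x09 = 4cb8d831a1
  after D1: wrote 2B at 0x1b = e121
  after D2: wrote 2B at 0x0b = ff7a
  after D3: wrote 2B at 0x03 = ff7a
query mem[0x09]=0x4c, mem[0x03]=0xff, mem[0x04]=0x7a, mem[0x1e]=0x06, mem[0x0d]=0xa1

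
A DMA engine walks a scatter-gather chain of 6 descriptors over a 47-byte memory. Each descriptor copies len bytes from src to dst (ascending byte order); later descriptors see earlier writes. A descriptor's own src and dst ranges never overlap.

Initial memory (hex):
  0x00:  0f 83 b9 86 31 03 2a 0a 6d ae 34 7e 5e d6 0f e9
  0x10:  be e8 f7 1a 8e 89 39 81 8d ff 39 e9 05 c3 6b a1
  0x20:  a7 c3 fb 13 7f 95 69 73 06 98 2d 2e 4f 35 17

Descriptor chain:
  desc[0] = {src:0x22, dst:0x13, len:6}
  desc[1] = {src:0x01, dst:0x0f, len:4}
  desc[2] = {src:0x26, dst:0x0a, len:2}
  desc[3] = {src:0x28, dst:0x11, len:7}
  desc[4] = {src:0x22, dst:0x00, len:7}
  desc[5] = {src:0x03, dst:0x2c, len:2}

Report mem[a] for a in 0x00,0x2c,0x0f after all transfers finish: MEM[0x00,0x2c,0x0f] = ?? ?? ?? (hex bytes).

[0] 0x22->0x13 len=6 : fb 13 7f 95 69 73
[1] 0x01->0x0f len=4 : 83 b9 86 31
[2] 0x26->0x0a len=2 : 69 73
[3] 0x28->0x11 len=7 : 06 98 2d 2e 4f 35 17
[4] 0x22->0x00 len=7 : fb 13 7f 95 69 73 06
[5] 0x03->0x2c len=2 : 95 69
query mem[0x00]=0xfb, mem[0x2c]=0x95, mem[0x0f]=0x83

MEM[0x00,0x2c,0x0f] = fb 95 83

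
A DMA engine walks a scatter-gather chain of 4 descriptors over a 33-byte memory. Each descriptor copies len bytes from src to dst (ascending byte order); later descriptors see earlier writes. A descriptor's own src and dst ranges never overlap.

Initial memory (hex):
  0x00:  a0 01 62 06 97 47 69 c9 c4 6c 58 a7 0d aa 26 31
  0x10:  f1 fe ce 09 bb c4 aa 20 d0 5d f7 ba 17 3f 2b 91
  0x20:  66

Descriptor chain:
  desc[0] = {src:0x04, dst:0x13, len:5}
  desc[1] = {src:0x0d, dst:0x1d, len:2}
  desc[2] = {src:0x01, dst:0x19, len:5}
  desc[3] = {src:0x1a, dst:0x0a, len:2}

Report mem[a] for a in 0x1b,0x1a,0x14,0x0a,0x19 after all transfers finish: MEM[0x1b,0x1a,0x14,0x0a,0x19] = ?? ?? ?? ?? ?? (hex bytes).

#0 dst[0x13+5] := {0x97,0x47,0x69,0xc9,0xc4}
#1 dst[0x1d+2] := {0xaa,0x26}
#2 dst[0x19+5] := {0x01,0x62,0x06,0x97,0x47}
#3 dst[0x0a+2] := {0x62,0x06}
query mem[0x1b]=0x06, mem[0x1a]=0x62, mem[0x14]=0x47, mem[0x0a]=0x62, mem[0x19]=0x01

MEM[0x1b,0x1a,0x14,0x0a,0x19] = 06 62 47 62 01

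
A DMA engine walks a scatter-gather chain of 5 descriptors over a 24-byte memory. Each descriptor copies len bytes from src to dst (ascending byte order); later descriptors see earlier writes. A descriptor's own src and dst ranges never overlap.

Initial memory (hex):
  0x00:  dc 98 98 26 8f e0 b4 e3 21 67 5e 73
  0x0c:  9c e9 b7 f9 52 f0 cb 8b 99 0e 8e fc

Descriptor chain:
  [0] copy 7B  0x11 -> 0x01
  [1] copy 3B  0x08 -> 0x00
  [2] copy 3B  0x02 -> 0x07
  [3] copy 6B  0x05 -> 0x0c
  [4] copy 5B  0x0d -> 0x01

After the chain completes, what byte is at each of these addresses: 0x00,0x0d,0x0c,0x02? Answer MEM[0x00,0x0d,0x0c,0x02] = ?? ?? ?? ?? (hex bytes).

  after D0: wrote 7B at 0x01 = f0cb8b990e8efc
  after D1: wrote 3B at 0x00 = 21675e
  after D2: wrote 3B at 0x07 = 5e8b99
  after D3: wrote 6B at 0x0c = 0e8e5e8b995e
  after D4: wrote 5B at 0x01 = 8e5e8b995e
query mem[0x00]=0x21, mem[0x0d]=0x8e, mem[0x0c]=0x0e, mem[0x02]=0x5e

MEM[0x00,0x0d,0x0c,0x02] = 21 8e 0e 5e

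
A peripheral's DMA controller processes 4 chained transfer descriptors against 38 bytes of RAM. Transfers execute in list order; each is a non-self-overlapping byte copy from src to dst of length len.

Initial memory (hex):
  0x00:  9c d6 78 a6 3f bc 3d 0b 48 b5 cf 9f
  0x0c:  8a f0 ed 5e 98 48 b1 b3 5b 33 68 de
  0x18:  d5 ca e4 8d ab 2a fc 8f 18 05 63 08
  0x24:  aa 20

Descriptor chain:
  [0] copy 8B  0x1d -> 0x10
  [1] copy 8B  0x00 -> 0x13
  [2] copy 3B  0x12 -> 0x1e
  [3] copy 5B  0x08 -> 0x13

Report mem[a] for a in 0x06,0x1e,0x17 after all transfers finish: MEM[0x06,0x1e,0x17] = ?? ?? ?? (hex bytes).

D0: mem[0x10..0x17] <- [2a fc 8f 18 05 63 08 aa]
D1: mem[0x13..0x1a] <- [9c d6 78 a6 3f bc 3d 0b]
D2: mem[0x1e..0x20] <- [8f 9c d6]
D3: mem[0x13..0x17] <- [48 b5 cf 9f 8a]
query mem[0x06]=0x3d, mem[0x1e]=0x8f, mem[0x17]=0x8a

MEM[0x06,0x1e,0x17] = 3d 8f 8a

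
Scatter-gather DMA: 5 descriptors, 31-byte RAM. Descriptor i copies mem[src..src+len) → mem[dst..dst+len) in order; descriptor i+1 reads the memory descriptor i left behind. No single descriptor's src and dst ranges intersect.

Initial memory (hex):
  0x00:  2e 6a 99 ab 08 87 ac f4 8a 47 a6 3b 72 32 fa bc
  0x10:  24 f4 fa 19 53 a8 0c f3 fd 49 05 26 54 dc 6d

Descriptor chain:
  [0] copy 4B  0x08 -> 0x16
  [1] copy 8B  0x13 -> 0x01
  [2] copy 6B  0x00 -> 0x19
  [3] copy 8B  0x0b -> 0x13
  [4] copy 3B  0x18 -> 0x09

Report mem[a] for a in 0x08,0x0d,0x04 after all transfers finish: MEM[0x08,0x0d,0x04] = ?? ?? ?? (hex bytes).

MEM[0x08,0x0d,0x04] = 05 32 8a

  after D0: wrote 4B at 0x16 = 8a47a63b
  after D1: wrote 8B at 0x01 = 1953a88a47a63b05
  after D2: wrote 6B at 0x19 = 2e1953a88a47
  after D3: wrote 8B at 0x13 = 3b7232fabc24f4fa
  after D4: wrote 3B at 0x09 = 24f4fa
query mem[0x08]=0x05, mem[0x0d]=0x32, mem[0x04]=0x8a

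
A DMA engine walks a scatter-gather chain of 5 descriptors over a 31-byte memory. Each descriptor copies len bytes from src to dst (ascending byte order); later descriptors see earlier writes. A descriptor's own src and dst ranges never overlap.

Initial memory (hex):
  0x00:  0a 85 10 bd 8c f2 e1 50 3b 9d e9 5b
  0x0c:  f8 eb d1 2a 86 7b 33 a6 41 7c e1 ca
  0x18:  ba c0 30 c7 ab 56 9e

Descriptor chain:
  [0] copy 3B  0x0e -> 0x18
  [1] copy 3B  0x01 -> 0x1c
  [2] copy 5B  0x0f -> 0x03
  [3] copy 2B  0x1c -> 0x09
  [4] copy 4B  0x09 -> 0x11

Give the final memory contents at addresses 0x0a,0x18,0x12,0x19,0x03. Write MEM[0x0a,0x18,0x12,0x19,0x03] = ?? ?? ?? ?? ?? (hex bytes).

[0] 0x0e->0x18 len=3 : d1 2a 86
[1] 0x01->0x1c len=3 : 85 10 bd
[2] 0x0f->0x03 len=5 : 2a 86 7b 33 a6
[3] 0x1c->0x09 len=2 : 85 10
[4] 0x09->0x11 len=4 : 85 10 5b f8
query mem[0x0a]=0x10, mem[0x18]=0xd1, mem[0x12]=0x10, mem[0x19]=0x2a, mem[0x03]=0x2a

MEM[0x0a,0x18,0x12,0x19,0x03] = 10 d1 10 2a 2a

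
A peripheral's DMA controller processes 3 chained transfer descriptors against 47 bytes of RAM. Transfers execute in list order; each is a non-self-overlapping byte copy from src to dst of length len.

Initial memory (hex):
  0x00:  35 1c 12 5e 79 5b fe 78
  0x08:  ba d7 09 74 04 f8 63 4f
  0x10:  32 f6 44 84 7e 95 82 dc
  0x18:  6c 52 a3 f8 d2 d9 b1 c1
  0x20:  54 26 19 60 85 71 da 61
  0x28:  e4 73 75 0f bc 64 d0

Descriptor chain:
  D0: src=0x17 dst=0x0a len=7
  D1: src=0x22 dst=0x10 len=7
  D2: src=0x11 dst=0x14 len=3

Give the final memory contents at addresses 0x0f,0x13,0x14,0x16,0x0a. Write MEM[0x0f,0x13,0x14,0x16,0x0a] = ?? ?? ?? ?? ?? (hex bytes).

  after D0: wrote 7B at 0x0a = dc6c52a3f8d2d9
  after D1: wrote 7B at 0x10 = 19608571da61e4
  after D2: wrote 3B at 0x14 = 608571
query mem[0x0f]=0xd2, mem[0x13]=0x71, mem[0x14]=0x60, mem[0x16]=0x71, mem[0x0a]=0xdc

MEM[0x0f,0x13,0x14,0x16,0x0a] = d2 71 60 71 dc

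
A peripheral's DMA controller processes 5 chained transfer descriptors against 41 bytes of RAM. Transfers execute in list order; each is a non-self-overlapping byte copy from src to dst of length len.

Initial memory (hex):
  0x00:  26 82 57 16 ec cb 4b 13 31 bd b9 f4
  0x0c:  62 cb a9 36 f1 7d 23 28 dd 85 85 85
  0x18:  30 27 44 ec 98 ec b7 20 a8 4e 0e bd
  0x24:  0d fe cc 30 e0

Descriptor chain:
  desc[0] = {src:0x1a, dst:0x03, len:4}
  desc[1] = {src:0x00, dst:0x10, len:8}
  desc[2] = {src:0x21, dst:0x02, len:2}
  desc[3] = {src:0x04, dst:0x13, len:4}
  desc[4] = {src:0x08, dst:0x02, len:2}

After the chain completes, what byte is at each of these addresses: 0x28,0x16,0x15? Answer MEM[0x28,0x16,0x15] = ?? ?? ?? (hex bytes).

[0] 0x1a->0x03 len=4 : 44 ec 98 ec
[1] 0x00->0x10 len=8 : 26 82 57 44 ec 98 ec 13
[2] 0x21->0x02 len=2 : 4e 0e
[3] 0x04->0x13 len=4 : ec 98 ec 13
[4] 0x08->0x02 len=2 : 31 bd
query mem[0x28]=0xe0, mem[0x16]=0x13, mem[0x15]=0xec

MEM[0x28,0x16,0x15] = e0 13 ec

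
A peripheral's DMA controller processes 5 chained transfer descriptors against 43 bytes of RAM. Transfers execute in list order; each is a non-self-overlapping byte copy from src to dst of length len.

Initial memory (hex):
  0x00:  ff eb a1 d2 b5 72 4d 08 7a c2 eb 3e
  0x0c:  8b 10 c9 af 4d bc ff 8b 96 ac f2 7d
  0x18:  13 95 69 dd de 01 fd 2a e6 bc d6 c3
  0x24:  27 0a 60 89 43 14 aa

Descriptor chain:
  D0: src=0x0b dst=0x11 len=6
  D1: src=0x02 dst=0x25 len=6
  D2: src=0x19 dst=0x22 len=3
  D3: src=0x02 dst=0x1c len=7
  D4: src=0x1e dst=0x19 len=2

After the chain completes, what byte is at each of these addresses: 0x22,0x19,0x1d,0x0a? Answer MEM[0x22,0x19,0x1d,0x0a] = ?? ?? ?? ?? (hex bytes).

[0] 0x0b->0x11 len=6 : 3e 8b 10 c9 af 4d
[1] 0x02->0x25 len=6 : a1 d2 b5 72 4d 08
[2] 0x19->0x22 len=3 : 95 69 dd
[3] 0x02->0x1c len=7 : a1 d2 b5 72 4d 08 7a
[4] 0x1e->0x19 len=2 : b5 72
query mem[0x22]=0x7a, mem[0x19]=0xb5, mem[0x1d]=0xd2, mem[0x0a]=0xeb

MEM[0x22,0x19,0x1d,0x0a] = 7a b5 d2 eb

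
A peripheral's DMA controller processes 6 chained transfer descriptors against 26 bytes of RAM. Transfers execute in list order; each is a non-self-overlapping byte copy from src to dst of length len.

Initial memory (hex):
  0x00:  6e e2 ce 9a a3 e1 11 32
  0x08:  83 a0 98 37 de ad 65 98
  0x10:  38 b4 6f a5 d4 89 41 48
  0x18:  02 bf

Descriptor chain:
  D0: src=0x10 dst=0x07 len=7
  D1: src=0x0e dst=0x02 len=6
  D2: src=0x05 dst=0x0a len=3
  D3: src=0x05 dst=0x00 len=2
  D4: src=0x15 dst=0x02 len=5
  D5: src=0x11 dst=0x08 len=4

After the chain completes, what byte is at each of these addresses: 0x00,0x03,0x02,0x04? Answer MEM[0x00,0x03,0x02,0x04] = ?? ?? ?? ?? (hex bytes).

#0 dst[0x07+7] := {0x38,0xb4,0x6f,0xa5,0xd4,0x89,0x41}
#1 dst[0x02+6] := {0x65,0x98,0x38,0xb4,0x6f,0xa5}
#2 dst[0x0a+3] := {0xb4,0x6f,0xa5}
#3 dst[0x00+2] := {0xb4,0x6f}
#4 dst[0x02+5] := {0x89,0x41,0x48,0x02,0xbf}
#5 dst[0x08+4] := {0xb4,0x6f,0xa5,0xd4}
query mem[0x00]=0xb4, mem[0x03]=0x41, mem[0x02]=0x89, mem[0x04]=0x48

MEM[0x00,0x03,0x02,0x04] = b4 41 89 48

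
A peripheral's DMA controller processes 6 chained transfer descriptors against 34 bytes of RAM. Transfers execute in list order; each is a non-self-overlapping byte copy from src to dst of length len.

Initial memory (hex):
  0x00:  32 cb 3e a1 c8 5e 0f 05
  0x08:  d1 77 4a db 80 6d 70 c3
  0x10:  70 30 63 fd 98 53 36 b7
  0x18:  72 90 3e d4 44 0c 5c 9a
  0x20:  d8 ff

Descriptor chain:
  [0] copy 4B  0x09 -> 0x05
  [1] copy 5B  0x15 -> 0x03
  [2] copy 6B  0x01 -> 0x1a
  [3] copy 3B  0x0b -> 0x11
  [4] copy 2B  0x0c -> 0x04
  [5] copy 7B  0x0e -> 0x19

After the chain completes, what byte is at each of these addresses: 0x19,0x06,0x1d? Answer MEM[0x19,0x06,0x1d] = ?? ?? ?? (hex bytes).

MEM[0x19,0x06,0x1d] = 70 72 80

[0] 0x09->0x05 len=4 : 77 4a db 80
[1] 0x15->0x03 len=5 : 53 36 b7 72 90
[2] 0x01->0x1a len=6 : cb 3e 53 36 b7 72
[3] 0x0b->0x11 len=3 : db 80 6d
[4] 0x0c->0x04 len=2 : 80 6d
[5] 0x0e->0x19 len=7 : 70 c3 70 db 80 6d 98
query mem[0x19]=0x70, mem[0x06]=0x72, mem[0x1d]=0x80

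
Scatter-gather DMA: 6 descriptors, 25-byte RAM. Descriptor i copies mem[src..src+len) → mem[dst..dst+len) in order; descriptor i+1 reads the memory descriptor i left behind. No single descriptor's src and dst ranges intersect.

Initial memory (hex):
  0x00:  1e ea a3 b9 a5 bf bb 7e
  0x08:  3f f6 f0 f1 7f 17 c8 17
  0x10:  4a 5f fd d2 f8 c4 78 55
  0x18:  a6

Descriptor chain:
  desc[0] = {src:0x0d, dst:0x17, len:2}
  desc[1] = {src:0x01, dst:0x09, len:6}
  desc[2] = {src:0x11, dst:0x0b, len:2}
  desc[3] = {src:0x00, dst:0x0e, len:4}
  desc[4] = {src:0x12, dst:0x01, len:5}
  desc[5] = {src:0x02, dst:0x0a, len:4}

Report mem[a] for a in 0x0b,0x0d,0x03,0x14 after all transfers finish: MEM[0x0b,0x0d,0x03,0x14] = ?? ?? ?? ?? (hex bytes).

MEM[0x0b,0x0d,0x03,0x14] = f8 78 f8 f8

[0] 0x0d->0x17 len=2 : 17 c8
[1] 0x01->0x09 len=6 : ea a3 b9 a5 bf bb
[2] 0x11->0x0b len=2 : 5f fd
[3] 0x00->0x0e len=4 : 1e ea a3 b9
[4] 0x12->0x01 len=5 : fd d2 f8 c4 78
[5] 0x02->0x0a len=4 : d2 f8 c4 78
query mem[0x0b]=0xf8, mem[0x0d]=0x78, mem[0x03]=0xf8, mem[0x14]=0xf8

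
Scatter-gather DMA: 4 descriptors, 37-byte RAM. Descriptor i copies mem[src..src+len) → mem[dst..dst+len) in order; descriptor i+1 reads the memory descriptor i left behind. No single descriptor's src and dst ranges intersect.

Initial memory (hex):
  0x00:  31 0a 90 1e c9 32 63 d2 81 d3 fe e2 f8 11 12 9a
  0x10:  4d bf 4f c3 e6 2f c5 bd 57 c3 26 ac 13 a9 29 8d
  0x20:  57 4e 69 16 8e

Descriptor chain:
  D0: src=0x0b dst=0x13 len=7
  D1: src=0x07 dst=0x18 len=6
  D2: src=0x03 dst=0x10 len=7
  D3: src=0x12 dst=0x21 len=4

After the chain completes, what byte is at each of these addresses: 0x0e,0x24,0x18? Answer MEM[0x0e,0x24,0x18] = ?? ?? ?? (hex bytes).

MEM[0x0e,0x24,0x18] = 12 81 d2

#0 dst[0x13+7] := {0xe2,0xf8,0x11,0x12,0x9a,0x4d,0xbf}
#1 dst[0x18+6] := {0xd2,0x81,0xd3,0xfe,0xe2,0xf8}
#2 dst[0x10+7] := {0x1e,0xc9,0x32,0x63,0xd2,0x81,0xd3}
#3 dst[0x21+4] := {0x32,0x63,0xd2,0x81}
query mem[0x0e]=0x12, mem[0x24]=0x81, mem[0x18]=0xd2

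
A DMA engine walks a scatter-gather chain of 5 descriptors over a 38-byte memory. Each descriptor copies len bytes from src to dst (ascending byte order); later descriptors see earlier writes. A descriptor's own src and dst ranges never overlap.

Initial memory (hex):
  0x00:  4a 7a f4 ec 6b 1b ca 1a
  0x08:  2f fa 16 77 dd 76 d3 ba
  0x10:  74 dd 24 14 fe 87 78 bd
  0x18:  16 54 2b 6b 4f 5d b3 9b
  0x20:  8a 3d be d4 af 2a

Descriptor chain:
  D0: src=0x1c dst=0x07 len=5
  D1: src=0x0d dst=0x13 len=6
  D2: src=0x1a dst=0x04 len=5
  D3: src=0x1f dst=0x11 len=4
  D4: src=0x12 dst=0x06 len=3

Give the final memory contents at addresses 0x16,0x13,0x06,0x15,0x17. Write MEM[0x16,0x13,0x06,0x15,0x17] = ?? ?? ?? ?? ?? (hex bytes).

  after D0: wrote 5B at 0x07 = 4f5db39b8a
  after D1: wrote 6B at 0x13 = 76d3ba74dd24
  after D2: wrote 5B at 0x04 = 2b6b4f5db3
  after D3: wrote 4B at 0x11 = 9b8a3dbe
  after D4: wrote 3B at 0x06 = 8a3dbe
query mem[0x16]=0x74, mem[0x13]=0x3d, mem[0x06]=0x8a, mem[0x15]=0xba, mem[0x17]=0xdd

MEM[0x16,0x13,0x06,0x15,0x17] = 74 3d 8a ba dd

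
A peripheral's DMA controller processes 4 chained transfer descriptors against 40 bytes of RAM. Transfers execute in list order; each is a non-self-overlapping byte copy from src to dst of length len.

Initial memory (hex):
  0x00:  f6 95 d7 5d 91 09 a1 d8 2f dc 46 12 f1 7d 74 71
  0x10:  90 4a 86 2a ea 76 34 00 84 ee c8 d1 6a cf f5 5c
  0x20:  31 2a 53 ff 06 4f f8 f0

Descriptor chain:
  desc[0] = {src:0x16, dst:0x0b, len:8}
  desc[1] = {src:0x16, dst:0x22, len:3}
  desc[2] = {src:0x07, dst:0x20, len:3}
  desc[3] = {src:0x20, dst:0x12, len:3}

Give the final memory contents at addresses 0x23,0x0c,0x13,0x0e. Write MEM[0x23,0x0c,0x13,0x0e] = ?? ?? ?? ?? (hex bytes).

D0: mem[0x0b..0x12] <- [34 00 84 ee c8 d1 6a cf]
D1: mem[0x22..0x24] <- [34 00 84]
D2: mem[0x20..0x22] <- [d8 2f dc]
D3: mem[0x12..0x14] <- [d8 2f dc]
query mem[0x23]=0x00, mem[0x0c]=0x00, mem[0x13]=0x2f, mem[0x0e]=0xee

MEM[0x23,0x0c,0x13,0x0e] = 00 00 2f ee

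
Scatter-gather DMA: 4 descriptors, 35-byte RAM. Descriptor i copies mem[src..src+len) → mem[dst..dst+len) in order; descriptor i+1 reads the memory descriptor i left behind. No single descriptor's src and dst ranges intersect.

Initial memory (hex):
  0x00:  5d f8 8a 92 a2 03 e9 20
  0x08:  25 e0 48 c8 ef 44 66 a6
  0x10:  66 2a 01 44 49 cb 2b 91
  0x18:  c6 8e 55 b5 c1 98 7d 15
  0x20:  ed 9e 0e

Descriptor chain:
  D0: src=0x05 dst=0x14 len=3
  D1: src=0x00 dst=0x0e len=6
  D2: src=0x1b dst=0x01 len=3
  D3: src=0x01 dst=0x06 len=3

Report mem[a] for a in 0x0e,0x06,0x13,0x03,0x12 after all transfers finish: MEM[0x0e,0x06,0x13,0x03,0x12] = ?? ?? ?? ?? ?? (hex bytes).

[0] 0x05->0x14 len=3 : 03 e9 20
[1] 0x00->0x0e len=6 : 5d f8 8a 92 a2 03
[2] 0x1b->0x01 len=3 : b5 c1 98
[3] 0x01->0x06 len=3 : b5 c1 98
query mem[0x0e]=0x5d, mem[0x06]=0xb5, mem[0x13]=0x03, mem[0x03]=0x98, mem[0x12]=0xa2

MEM[0x0e,0x06,0x13,0x03,0x12] = 5d b5 03 98 a2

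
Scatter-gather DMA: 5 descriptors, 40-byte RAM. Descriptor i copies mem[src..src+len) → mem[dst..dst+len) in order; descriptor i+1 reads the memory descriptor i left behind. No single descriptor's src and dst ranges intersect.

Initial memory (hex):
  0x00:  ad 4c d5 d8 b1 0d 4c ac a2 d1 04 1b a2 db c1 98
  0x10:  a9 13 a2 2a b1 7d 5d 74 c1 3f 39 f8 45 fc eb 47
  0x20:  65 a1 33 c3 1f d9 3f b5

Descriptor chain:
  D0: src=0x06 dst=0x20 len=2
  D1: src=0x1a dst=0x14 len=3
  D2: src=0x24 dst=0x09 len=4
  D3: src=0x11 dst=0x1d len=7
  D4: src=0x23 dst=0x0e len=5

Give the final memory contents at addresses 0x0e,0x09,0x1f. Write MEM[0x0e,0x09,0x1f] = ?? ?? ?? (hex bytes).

MEM[0x0e,0x09,0x1f] = 74 1f 2a

  after D0: wrote 2B at 0x20 = 4cac
  after D1: wrote 3B at 0x14 = 39f845
  after D2: wrote 4B at 0x09 = 1fd93fb5
  after D3: wrote 7B at 0x1d = 13a22a39f84574
  after D4: wrote 5B at 0x0e = 741fd93fb5
query mem[0x0e]=0x74, mem[0x09]=0x1f, mem[0x1f]=0x2a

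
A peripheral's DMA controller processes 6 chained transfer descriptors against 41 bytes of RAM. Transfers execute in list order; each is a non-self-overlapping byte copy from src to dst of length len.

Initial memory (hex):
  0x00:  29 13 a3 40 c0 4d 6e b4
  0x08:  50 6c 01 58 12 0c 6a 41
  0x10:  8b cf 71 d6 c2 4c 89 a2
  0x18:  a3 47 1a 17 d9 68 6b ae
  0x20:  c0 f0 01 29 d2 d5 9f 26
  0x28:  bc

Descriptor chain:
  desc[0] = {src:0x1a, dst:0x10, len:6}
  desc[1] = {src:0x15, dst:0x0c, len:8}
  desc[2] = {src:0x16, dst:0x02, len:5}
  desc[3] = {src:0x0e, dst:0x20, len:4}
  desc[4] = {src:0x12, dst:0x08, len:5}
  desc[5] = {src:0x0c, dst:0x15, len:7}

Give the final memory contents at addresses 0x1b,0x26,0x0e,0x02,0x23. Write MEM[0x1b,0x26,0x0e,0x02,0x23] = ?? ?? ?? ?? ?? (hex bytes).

D0: mem[0x10..0x15] <- [1a 17 d9 68 6b ae]
D1: mem[0x0c..0x13] <- [ae 89 a2 a3 47 1a 17 d9]
D2: mem[0x02..0x06] <- [89 a2 a3 47 1a]
D3: mem[0x20..0x23] <- [a2 a3 47 1a]
D4: mem[0x08..0x0c] <- [17 d9 6b ae 89]
D5: mem[0x15..0x1b] <- [89 89 a2 a3 47 1a 17]
query mem[0x1b]=0x17, mem[0x26]=0x9f, mem[0x0e]=0xa2, mem[0x02]=0x89, mem[0x23]=0x1a

MEM[0x1b,0x26,0x0e,0x02,0x23] = 17 9f a2 89 1a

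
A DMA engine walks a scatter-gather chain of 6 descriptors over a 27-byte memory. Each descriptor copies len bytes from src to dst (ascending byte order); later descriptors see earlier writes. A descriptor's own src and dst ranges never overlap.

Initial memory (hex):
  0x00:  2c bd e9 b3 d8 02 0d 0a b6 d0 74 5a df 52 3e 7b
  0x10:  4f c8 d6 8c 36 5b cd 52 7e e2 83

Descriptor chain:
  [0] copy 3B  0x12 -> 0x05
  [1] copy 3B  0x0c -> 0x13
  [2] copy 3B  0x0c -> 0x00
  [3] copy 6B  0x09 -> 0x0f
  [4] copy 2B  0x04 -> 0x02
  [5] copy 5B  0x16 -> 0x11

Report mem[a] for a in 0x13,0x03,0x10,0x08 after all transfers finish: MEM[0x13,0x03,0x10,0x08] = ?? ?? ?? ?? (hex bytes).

#0 dst[0x05+3] := {0xd6,0x8c,0x36}
#1 dst[0x13+3] := {0xdf,0x52,0x3e}
#2 dst[0x00+3] := {0xdf,0x52,0x3e}
#3 dst[0x0f+6] := {0xd0,0x74,0x5a,0xdf,0x52,0x3e}
#4 dst[0x02+2] := {0xd8,0xd6}
#5 dst[0x11+5] := {0xcd,0x52,0x7e,0xe2,0x83}
query mem[0x13]=0x7e, mem[0x03]=0xd6, mem[0x10]=0x74, mem[0x08]=0xb6

MEM[0x13,0x03,0x10,0x08] = 7e d6 74 b6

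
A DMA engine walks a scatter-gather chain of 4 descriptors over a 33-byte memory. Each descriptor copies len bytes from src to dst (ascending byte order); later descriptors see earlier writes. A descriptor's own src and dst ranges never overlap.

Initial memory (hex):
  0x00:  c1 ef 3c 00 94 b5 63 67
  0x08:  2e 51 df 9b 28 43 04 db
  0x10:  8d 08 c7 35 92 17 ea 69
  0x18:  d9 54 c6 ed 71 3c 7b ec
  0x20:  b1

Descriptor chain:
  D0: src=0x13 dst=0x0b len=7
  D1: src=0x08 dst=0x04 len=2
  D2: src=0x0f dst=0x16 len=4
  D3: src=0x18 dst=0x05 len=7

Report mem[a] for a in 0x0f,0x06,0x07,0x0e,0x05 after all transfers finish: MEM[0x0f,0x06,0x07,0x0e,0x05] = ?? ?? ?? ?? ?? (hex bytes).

D0: mem[0x0b..0x11] <- [35 92 17 ea 69 d9 54]
D1: mem[0x04..0x05] <- [2e 51]
D2: mem[0x16..0x19] <- [69 d9 54 c7]
D3: mem[0x05..0x0b] <- [54 c7 c6 ed 71 3c 7b]
query mem[0x0f]=0x69, mem[0x06]=0xc7, mem[0x07]=0xc6, mem[0x0e]=0xea, mem[0x05]=0x54

MEM[0x0f,0x06,0x07,0x0e,0x05] = 69 c7 c6 ea 54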